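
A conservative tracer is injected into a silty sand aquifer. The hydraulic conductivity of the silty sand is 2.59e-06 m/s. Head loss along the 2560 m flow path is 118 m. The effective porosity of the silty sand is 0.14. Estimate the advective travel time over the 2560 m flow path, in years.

95.1

Convert K: 2.59e-06 m/s × 86400 = 0.2238 m/day.
Hydraulic gradient i = Δh / L = 118 / 2560 = 0.04609.
Darcy flux q = K · i = 0.2238 × 0.04609 = 0.01031 m/day.
Seepage velocity v = q / n_e = 0.01031 / 0.14 = 0.07368 m/day.
Travel time t = L / v = 2560 / 0.07368 = 34747 days = 95.13 years.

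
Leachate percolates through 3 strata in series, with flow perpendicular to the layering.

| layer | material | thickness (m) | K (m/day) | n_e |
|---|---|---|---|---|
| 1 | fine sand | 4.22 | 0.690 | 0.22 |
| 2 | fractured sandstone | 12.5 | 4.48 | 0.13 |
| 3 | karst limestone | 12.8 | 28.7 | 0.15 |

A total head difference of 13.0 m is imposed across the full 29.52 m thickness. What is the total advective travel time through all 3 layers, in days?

3.22

With flow normal to the layers, continuity requires the same specific discharge q through every layer.
Σ(b_i/K_i) = 4.22/0.690 + 12.5/4.48 + 12.8/28.7 = 9.352 d.
q = Δh / Σ(b_i/K_i) = 13.0 / 9.352 = 1.390 m/day.
In each layer the seepage velocity is v_i = q/n_i, so the layer transit time is t_i = b_i·n_i / q:
  layer 1 (fine sand): t_1 = 4.22 × 0.22 / 1.390 = 0.6679 d
  layer 2 (fractured sandstone): t_2 = 12.5 × 0.13 / 1.390 = 1.169 d
  layer 3 (karst limestone): t_3 = 12.8 × 0.15 / 1.390 = 1.381 d
Total t = Σ t_i = 3.218 days.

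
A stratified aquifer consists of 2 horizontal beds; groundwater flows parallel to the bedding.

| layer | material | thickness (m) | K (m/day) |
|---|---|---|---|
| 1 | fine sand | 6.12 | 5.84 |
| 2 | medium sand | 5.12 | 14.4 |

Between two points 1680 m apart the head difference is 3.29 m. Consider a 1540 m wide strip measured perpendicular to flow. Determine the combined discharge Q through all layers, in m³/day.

330

Flow is parallel to layering, so each bed carries its own Darcy discharge and the transmissivities add.
Σ(K_i·b_i) = 5.84×6.12 + 14.4×5.12 = 109.5 m²/day.
Hydraulic gradient i = Δh / L = 3.29 / 1680 = 0.001958.
Q = Σ(K_i·b_i) · W · i = 109.5 × 1540 × 0.001958 = 330.1 m³/day.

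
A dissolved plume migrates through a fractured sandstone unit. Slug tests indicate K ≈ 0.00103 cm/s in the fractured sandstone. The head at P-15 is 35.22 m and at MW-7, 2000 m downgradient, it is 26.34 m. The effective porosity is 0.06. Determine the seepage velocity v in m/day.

0.0659

Convert K: 0.00103 cm/s × 864 = 0.8899 m/day.
Hydraulic gradient i = (35.22 − 26.34) / 2000 = 8.88 / 2000 = 0.004440.
Darcy flux q = K · i = 0.8899 × 0.004440 = 0.003951 m/day.
Seepage velocity v = q / n_e = 0.003951 / 0.06 = 0.06585 m/day.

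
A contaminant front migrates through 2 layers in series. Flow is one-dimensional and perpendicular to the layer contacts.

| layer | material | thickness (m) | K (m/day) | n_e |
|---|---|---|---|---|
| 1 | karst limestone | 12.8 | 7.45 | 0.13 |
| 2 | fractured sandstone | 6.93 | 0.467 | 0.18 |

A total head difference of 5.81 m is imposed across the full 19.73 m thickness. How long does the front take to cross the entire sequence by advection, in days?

8.30

With flow normal to the layers, continuity requires the same specific discharge q through every layer.
Σ(b_i/K_i) = 12.8/7.45 + 6.93/0.467 = 16.56 d.
q = Δh / Σ(b_i/K_i) = 5.81 / 16.56 = 0.3509 m/day.
In each layer the seepage velocity is v_i = q/n_i, so the layer transit time is t_i = b_i·n_i / q:
  layer 1 (karst limestone): t_1 = 12.8 × 0.13 / 0.3509 = 4.742 d
  layer 2 (fractured sandstone): t_2 = 6.93 × 0.18 / 0.3509 = 3.555 d
Total t = Σ t_i = 8.297 days.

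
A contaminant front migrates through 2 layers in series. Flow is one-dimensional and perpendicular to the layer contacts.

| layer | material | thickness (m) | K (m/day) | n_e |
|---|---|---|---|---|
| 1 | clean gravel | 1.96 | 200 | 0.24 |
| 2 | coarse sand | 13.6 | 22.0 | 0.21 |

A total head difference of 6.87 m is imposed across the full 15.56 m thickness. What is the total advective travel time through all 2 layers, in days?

With flow normal to the layers, continuity requires the same specific discharge q through every layer.
Σ(b_i/K_i) = 1.96/200 + 13.6/22.0 = 0.6280 d.
q = Δh / Σ(b_i/K_i) = 6.87 / 0.6280 = 10.94 m/day.
In each layer the seepage velocity is v_i = q/n_i, so the layer transit time is t_i = b_i·n_i / q:
  layer 1 (clean gravel): t_1 = 1.96 × 0.24 / 10.94 = 0.04300 d
  layer 2 (coarse sand): t_2 = 13.6 × 0.21 / 10.94 = 0.2611 d
Total t = Σ t_i = 0.3041 days.

0.304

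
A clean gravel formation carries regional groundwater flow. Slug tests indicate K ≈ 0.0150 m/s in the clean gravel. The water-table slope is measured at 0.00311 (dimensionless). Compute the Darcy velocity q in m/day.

Convert K: 0.0150 m/s × 86400 = 1296 m/day.
Hydraulic gradient i = 0.00311.
Specific discharge q = K · i = 1296 × 0.003110 = 4.031 m/day.

4.03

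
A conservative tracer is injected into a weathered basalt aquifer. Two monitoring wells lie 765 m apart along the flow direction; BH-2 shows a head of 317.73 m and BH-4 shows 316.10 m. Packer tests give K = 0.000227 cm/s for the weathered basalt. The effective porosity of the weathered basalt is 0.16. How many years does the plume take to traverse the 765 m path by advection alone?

802

Convert K: 0.000227 cm/s × 864 = 0.1961 m/day.
Hydraulic gradient i = (317.73 − 316.10) / 765 = 1.63 / 765 = 0.002131.
Darcy flux q = K · i = 0.1961 × 0.002131 = 0.0004179 m/day.
Seepage velocity v = q / n_e = 0.0004179 / 0.16 = 0.002612 m/day.
Travel time t = L / v = 765 / 0.002612 = 2.929e+05 days = 801.9 years.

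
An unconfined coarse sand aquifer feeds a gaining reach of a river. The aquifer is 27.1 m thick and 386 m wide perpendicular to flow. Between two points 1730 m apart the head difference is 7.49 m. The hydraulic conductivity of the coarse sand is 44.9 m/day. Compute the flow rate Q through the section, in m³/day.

2030

Cross-sectional area A = 386 × 27.1 = 10461 m².
Hydraulic gradient i = Δh / L = 7.49 / 1730 = 0.004329.
Darcy's law: Q = K · A · i = 44.90 × 10461 × 0.004329 = 2033 m³/day.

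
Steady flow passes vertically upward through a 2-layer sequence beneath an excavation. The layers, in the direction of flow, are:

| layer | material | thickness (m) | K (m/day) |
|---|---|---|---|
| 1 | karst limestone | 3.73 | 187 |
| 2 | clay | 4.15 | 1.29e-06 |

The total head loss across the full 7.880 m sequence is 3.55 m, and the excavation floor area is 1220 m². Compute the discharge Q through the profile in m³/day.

Flow is perpendicular to layering, so the layers act in series and the equivalent K is the thickness-weighted harmonic mean.
Total thickness L = 3.73 + 4.15 = 7.880 m.
Σ(b_i/K_i) = 3.73/187 + 4.15/1.29e-06 = 3.217e+06 d.
K_eq = L / Σ(b_i/K_i) = 7.880 / 3.217e+06 = 2.449e-06 m/day.
Q = K_eq · A · (Δh/L) = 2.449e-06 × 1220 × (3.55/7.880) = 0.001346 m³/day.

0.00135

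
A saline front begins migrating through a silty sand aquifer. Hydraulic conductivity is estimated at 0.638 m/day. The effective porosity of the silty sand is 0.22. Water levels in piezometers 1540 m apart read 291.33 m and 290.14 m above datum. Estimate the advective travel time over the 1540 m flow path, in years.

Hydraulic gradient i = (291.33 − 290.14) / 1540 = 1.19 / 1540 = 0.0007727.
Darcy flux q = K · i = 0.6380 × 0.0007727 = 0.0004930 m/day.
Seepage velocity v = q / n_e = 0.0004930 / 0.22 = 0.002241 m/day.
Travel time t = L / v = 1540 / 0.002241 = 6.872e+05 days = 1882 years.

1880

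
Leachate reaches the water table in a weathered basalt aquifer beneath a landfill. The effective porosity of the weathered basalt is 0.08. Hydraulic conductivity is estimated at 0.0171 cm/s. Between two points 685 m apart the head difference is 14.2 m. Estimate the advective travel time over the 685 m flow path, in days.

Convert K: 0.0171 cm/s × 864 = 14.77 m/day.
Hydraulic gradient i = Δh / L = 14.2 / 685 = 0.02073.
Darcy flux q = K · i = 14.77 × 0.02073 = 0.3063 m/day.
Seepage velocity v = q / n_e = 0.3063 / 0.08 = 3.828 m/day.
Travel time t = L / v = 685 / 3.828 = 178.9 days.

179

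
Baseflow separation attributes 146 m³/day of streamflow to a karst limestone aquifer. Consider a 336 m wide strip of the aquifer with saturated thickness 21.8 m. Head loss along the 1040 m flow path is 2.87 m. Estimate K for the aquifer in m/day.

Cross-sectional area A = 336 × 21.8 = 7325 m².
Hydraulic gradient i = Δh / L = 2.87 / 1040 = 0.002760.
From Q = K·A·i, K = Q / (A·i) = 146 / (7325 × 0.002760) = 7.223 m/day.

7.22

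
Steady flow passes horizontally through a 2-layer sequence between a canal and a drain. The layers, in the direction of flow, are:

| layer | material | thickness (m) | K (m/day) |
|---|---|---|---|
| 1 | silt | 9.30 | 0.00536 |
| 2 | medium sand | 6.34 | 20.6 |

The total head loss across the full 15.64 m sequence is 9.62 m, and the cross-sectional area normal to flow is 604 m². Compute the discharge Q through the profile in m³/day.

Flow is perpendicular to layering, so the layers act in series and the equivalent K is the thickness-weighted harmonic mean.
Total thickness L = 9.30 + 6.34 = 15.64 m.
Σ(b_i/K_i) = 9.30/0.00536 + 6.34/20.6 = 1735 d.
K_eq = L / Σ(b_i/K_i) = 15.64 / 1735 = 0.009012 m/day.
Q = K_eq · A · (Δh/L) = 0.009012 × 604 × (9.62/15.64) = 3.348 m³/day.

3.35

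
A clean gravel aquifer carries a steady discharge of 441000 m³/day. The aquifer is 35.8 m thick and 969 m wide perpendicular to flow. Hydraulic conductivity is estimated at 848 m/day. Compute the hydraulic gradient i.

Cross-sectional area A = 969 × 35.8 = 34690 m².
From Q = K·A·i, i = Q / (K·A) = 441000 / (848.0 × 34690) = 0.01499.

0.0150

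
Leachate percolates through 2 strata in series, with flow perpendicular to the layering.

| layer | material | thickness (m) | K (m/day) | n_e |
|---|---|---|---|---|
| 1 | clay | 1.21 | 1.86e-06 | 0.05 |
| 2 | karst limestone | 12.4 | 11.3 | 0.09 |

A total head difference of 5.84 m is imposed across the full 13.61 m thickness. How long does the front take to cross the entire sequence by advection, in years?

359

With flow normal to the layers, continuity requires the same specific discharge q through every layer.
Σ(b_i/K_i) = 1.21/1.86e-06 + 12.4/11.3 = 6.505e+05 d.
q = Δh / Σ(b_i/K_i) = 5.84 / 6.505e+05 = 8.977e-06 m/day.
In each layer the seepage velocity is v_i = q/n_i, so the layer transit time is t_i = b_i·n_i / q:
  layer 1 (clay): t_1 = 1.21 × 0.05 / 8.977e-06 = 6739 d
  layer 2 (karst limestone): t_2 = 12.4 × 0.09 / 8.977e-06 = 1.243e+05 d
Total t = Σ t_i = 1.311e+05 days = 358.8 years.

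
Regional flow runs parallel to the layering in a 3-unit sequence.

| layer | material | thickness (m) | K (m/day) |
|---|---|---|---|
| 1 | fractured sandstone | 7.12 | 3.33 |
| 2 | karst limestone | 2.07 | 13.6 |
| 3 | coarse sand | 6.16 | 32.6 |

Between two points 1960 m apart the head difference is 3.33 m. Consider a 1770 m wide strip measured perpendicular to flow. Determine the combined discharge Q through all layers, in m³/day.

760

Flow is parallel to layering, so each bed carries its own Darcy discharge and the transmissivities add.
Σ(K_i·b_i) = 3.33×7.12 + 13.6×2.07 + 32.6×6.16 = 252.7 m²/day.
Hydraulic gradient i = Δh / L = 3.33 / 1960 = 0.001699.
Q = Σ(K_i·b_i) · W · i = 252.7 × 1770 × 0.001699 = 759.9 m³/day.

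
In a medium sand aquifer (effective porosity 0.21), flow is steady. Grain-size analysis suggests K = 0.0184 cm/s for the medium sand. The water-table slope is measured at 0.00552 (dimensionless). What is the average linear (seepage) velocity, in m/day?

0.418

Convert K: 0.0184 cm/s × 864 = 15.90 m/day.
Hydraulic gradient i = 0.00552.
Darcy flux q = K · i = 15.90 × 0.005520 = 0.08775 m/day.
Seepage velocity v = q / n_e = 0.08775 / 0.21 = 0.4179 m/day.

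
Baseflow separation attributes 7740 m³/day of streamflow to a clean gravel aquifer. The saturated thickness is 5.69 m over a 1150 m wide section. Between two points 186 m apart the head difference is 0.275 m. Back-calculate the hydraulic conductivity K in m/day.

Cross-sectional area A = 1150 × 5.69 = 6544 m².
Hydraulic gradient i = Δh / L = 0.275 / 186 = 0.001478.
From Q = K·A·i, K = Q / (A·i) = 7740 / (6544 × 0.001478) = 800.0 m/day.

800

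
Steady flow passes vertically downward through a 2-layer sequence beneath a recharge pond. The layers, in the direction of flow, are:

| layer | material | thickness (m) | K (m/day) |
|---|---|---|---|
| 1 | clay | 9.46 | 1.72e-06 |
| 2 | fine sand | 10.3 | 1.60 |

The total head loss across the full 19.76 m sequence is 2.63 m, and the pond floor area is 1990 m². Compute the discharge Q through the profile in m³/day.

0.000952

Flow is perpendicular to layering, so the layers act in series and the equivalent K is the thickness-weighted harmonic mean.
Total thickness L = 9.46 + 10.3 = 19.76 m.
Σ(b_i/K_i) = 9.46/1.72e-06 + 10.3/1.60 = 5.500e+06 d.
K_eq = L / Σ(b_i/K_i) = 19.76 / 5.500e+06 = 3.593e-06 m/day.
Q = K_eq · A · (Δh/L) = 3.593e-06 × 1990 × (2.63/19.76) = 0.0009516 m³/day.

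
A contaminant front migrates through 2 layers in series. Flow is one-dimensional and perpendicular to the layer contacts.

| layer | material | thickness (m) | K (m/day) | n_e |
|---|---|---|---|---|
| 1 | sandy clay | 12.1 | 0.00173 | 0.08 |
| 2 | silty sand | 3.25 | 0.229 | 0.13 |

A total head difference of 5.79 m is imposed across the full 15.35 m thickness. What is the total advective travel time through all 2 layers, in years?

4.61

With flow normal to the layers, continuity requires the same specific discharge q through every layer.
Σ(b_i/K_i) = 12.1/0.00173 + 3.25/0.229 = 7008 d.
q = Δh / Σ(b_i/K_i) = 5.79 / 7008 = 0.0008262 m/day.
In each layer the seepage velocity is v_i = q/n_i, so the layer transit time is t_i = b_i·n_i / q:
  layer 1 (sandy clay): t_1 = 12.1 × 0.08 / 0.0008262 = 1172 d
  layer 2 (silty sand): t_2 = 3.25 × 0.13 / 0.0008262 = 511.4 d
Total t = Σ t_i = 1683 days = 4.608 years.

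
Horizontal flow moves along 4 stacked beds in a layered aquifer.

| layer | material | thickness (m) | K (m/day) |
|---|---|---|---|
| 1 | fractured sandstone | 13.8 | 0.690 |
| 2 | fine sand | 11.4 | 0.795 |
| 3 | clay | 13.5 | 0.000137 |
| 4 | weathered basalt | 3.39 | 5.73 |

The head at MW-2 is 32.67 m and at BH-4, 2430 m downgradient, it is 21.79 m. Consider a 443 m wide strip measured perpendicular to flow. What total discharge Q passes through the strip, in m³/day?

Flow is parallel to layering, so each bed carries its own Darcy discharge and the transmissivities add.
Σ(K_i·b_i) = 0.690×13.8 + 0.795×11.4 + 0.000137×13.5 + 5.73×3.39 = 38.01 m²/day.
Hydraulic gradient i = (32.67 − 21.79) / 2430 = 10.88 / 2430 = 0.004477.
Q = Σ(K_i·b_i) · W · i = 38.01 × 443 × 0.004477 = 75.39 m³/day.

75.4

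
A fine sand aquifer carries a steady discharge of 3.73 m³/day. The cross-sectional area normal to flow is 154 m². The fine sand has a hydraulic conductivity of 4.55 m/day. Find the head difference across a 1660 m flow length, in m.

From Q = K·A·i, i = Q / (K·A) = 3.73 / (4.550 × 154.0) = 0.005323.
Head loss Δh = i · L = 0.005323 × 1660 = 8.837 m.

8.84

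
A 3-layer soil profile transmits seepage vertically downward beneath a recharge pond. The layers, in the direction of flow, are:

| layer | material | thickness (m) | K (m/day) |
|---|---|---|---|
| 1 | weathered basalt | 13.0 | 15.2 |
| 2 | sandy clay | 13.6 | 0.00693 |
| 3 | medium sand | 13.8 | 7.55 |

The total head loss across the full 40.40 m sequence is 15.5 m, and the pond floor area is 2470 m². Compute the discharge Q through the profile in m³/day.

Flow is perpendicular to layering, so the layers act in series and the equivalent K is the thickness-weighted harmonic mean.
Total thickness L = 13.0 + 13.6 + 13.8 = 40.40 m.
Σ(b_i/K_i) = 13.0/15.2 + 13.6/0.00693 + 13.8/7.55 = 1965 d.
K_eq = L / Σ(b_i/K_i) = 40.40 / 1965 = 0.02056 m/day.
Q = K_eq · A · (Δh/L) = 0.02056 × 2470 × (15.5/40.40) = 19.48 m³/day.

19.5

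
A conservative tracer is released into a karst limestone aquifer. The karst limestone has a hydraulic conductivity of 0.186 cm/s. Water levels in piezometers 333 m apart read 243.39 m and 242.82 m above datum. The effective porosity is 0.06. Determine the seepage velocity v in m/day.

Convert K: 0.186 cm/s × 864 = 160.7 m/day.
Hydraulic gradient i = (243.39 − 242.82) / 333 = 0.57 / 333 = 0.001712.
Darcy flux q = K · i = 160.7 × 0.001712 = 0.2751 m/day.
Seepage velocity v = q / n_e = 0.2751 / 0.06 = 4.585 m/day.

4.58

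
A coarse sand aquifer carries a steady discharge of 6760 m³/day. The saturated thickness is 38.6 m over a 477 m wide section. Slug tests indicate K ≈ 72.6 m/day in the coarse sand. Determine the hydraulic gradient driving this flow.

0.00506

Cross-sectional area A = 477 × 38.6 = 18412 m².
From Q = K·A·i, i = Q / (K·A) = 6760 / (72.60 × 18412) = 0.005057.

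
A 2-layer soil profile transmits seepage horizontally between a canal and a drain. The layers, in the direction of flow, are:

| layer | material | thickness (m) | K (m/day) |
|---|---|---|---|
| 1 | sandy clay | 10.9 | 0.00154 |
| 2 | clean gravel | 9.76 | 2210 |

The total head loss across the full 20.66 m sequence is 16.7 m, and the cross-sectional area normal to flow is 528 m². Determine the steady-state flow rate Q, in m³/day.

1.25

Flow is perpendicular to layering, so the layers act in series and the equivalent K is the thickness-weighted harmonic mean.
Total thickness L = 10.9 + 9.76 = 20.66 m.
Σ(b_i/K_i) = 10.9/0.00154 + 9.76/2210 = 7078 d.
K_eq = L / Σ(b_i/K_i) = 20.66 / 7078 = 0.002919 m/day.
Q = K_eq · A · (Δh/L) = 0.002919 × 528 × (16.7/20.66) = 1.246 m³/day.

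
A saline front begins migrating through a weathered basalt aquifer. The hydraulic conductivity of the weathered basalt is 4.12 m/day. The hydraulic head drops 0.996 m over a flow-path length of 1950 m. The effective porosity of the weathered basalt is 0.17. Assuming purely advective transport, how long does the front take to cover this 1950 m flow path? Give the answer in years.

431

Hydraulic gradient i = Δh / L = 0.996 / 1950 = 0.0005108.
Darcy flux q = K · i = 4.120 × 0.0005108 = 0.002104 m/day.
Seepage velocity v = q / n_e = 0.002104 / 0.17 = 0.01238 m/day.
Travel time t = L / v = 1950 / 0.01238 = 1.575e+05 days = 431.3 years.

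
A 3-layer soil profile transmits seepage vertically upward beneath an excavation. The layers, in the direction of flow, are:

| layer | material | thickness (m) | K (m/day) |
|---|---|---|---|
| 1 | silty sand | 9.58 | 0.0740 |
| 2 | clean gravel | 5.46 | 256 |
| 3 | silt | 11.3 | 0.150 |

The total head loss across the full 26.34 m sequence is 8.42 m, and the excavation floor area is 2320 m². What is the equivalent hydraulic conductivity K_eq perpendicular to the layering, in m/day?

0.129

Flow is perpendicular to layering, so the layers act in series and the equivalent K is the thickness-weighted harmonic mean.
Total thickness L = 9.58 + 5.46 + 11.3 = 26.34 m.
Σ(b_i/K_i) = 9.58/0.0740 + 5.46/256 + 11.3/0.150 = 204.8 d.
K_eq = L / Σ(b_i/K_i) = 26.34 / 204.8 = 0.1286 m/day.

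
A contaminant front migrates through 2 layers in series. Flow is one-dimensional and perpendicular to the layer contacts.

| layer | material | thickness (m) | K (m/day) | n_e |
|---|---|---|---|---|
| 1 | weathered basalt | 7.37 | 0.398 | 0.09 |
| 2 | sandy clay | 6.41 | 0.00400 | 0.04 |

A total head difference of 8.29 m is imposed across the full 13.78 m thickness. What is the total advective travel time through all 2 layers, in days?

With flow normal to the layers, continuity requires the same specific discharge q through every layer.
Σ(b_i/K_i) = 7.37/0.398 + 6.41/0.00400 = 1621 d.
q = Δh / Σ(b_i/K_i) = 8.29 / 1621 = 0.005114 m/day.
In each layer the seepage velocity is v_i = q/n_i, so the layer transit time is t_i = b_i·n_i / q:
  layer 1 (weathered basalt): t_1 = 7.37 × 0.09 / 0.005114 = 129.7 d
  layer 2 (sandy clay): t_2 = 6.41 × 0.04 / 0.005114 = 50.14 d
Total t = Σ t_i = 179.8 days.

180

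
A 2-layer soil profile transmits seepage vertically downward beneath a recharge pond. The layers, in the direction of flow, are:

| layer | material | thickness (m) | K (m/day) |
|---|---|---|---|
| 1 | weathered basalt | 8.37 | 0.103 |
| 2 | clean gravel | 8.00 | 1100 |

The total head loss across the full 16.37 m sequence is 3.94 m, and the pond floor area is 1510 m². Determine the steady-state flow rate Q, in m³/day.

Flow is perpendicular to layering, so the layers act in series and the equivalent K is the thickness-weighted harmonic mean.
Total thickness L = 8.37 + 8.00 = 16.37 m.
Σ(b_i/K_i) = 8.37/0.103 + 8.00/1100 = 81.27 d.
K_eq = L / Σ(b_i/K_i) = 16.37 / 81.27 = 0.2014 m/day.
Q = K_eq · A · (Δh/L) = 0.2014 × 1510 × (3.94/16.37) = 73.21 m³/day.

73.2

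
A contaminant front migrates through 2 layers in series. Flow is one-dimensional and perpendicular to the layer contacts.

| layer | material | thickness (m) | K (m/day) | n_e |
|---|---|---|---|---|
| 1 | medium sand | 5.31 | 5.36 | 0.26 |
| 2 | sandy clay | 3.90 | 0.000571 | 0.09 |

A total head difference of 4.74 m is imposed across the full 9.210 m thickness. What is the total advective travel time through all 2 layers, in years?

With flow normal to the layers, continuity requires the same specific discharge q through every layer.
Σ(b_i/K_i) = 5.31/5.36 + 3.90/0.000571 = 6831 d.
q = Δh / Σ(b_i/K_i) = 4.74 / 6831 = 0.0006939 m/day.
In each layer the seepage velocity is v_i = q/n_i, so the layer transit time is t_i = b_i·n_i / q:
  layer 1 (medium sand): t_1 = 5.31 × 0.26 / 0.0006939 = 1990 d
  layer 2 (sandy clay): t_2 = 3.90 × 0.09 / 0.0006939 = 505.8 d
Total t = Σ t_i = 2496 days = 6.832 years.

6.83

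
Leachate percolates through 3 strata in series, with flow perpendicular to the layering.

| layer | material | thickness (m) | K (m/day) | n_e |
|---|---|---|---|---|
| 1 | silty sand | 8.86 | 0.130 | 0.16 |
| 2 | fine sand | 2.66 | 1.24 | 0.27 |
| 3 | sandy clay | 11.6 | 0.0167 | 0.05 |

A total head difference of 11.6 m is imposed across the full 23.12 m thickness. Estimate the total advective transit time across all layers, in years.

With flow normal to the layers, continuity requires the same specific discharge q through every layer.
Σ(b_i/K_i) = 8.86/0.130 + 2.66/1.24 + 11.6/0.0167 = 764.9 d.
q = Δh / Σ(b_i/K_i) = 11.6 / 764.9 = 0.01517 m/day.
In each layer the seepage velocity is v_i = q/n_i, so the layer transit time is t_i = b_i·n_i / q:
  layer 1 (silty sand): t_1 = 8.86 × 0.16 / 0.01517 = 93.48 d
  layer 2 (fine sand): t_2 = 2.66 × 0.27 / 0.01517 = 47.36 d
  layer 3 (sandy clay): t_3 = 11.6 × 0.05 / 0.01517 = 38.25 d
Total t = Σ t_i = 179.1 days = 0.4903 years.

0.490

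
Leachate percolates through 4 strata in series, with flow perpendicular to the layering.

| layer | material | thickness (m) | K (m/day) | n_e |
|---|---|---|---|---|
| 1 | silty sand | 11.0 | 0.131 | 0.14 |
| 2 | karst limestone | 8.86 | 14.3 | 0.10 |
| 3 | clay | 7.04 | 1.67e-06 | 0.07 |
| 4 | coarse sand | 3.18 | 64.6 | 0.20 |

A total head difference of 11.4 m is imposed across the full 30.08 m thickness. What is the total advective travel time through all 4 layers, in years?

3600

With flow normal to the layers, continuity requires the same specific discharge q through every layer.
Σ(b_i/K_i) = 11.0/0.131 + 8.86/14.3 + 7.04/1.67e-06 + 3.18/64.6 = 4.216e+06 d.
q = Δh / Σ(b_i/K_i) = 11.4 / 4.216e+06 = 2.704e-06 m/day.
In each layer the seepage velocity is v_i = q/n_i, so the layer transit time is t_i = b_i·n_i / q:
  layer 1 (silty sand): t_1 = 11.0 × 0.14 / 2.704e-06 = 5.695e+05 d
  layer 2 (karst limestone): t_2 = 8.86 × 0.10 / 2.704e-06 = 3.276e+05 d
  layer 3 (clay): t_3 = 7.04 × 0.07 / 2.704e-06 = 1.822e+05 d
  layer 4 (coarse sand): t_4 = 3.18 × 0.20 / 2.704e-06 = 2.352e+05 d
Total t = Σ t_i = 1.315e+06 days = 3599 years.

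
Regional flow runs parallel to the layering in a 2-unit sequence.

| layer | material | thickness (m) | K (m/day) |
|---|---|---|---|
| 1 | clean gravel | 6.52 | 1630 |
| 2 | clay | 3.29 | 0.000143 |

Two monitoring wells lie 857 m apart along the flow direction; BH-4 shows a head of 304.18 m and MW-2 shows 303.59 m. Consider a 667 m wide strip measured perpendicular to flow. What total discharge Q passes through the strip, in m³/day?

Flow is parallel to layering, so each bed carries its own Darcy discharge and the transmissivities add.
Σ(K_i·b_i) = 1630×6.52 + 0.000143×3.29 = 10628 m²/day.
Hydraulic gradient i = (304.18 − 303.59) / 857 = 0.59 / 857 = 0.0006884.
Q = Σ(K_i·b_i) · W · i = 10628 × 667 × 0.0006884 = 4880 m³/day.

4880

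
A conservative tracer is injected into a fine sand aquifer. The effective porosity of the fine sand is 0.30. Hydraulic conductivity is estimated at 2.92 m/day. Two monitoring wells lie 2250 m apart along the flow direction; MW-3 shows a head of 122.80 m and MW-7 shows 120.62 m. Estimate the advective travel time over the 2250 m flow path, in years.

Hydraulic gradient i = (122.80 − 120.62) / 2250 = 2.18 / 2250 = 0.0009689.
Darcy flux q = K · i = 2.920 × 0.0009689 = 0.002829 m/day.
Seepage velocity v = q / n_e = 0.002829 / 0.30 = 0.009431 m/day.
Travel time t = L / v = 2250 / 0.009431 = 2.386e+05 days = 653.2 years.

653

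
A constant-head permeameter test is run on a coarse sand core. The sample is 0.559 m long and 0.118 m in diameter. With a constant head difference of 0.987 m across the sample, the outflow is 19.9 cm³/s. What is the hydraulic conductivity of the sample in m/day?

89.0

Cross-sectional area A = π·(d/2)² = π × (0.118/2)² = 0.01094 m².
Convert discharge: 19.9 cm³/s = 1.990e-05 m³/s.
Darcy's law rearranged: K = Q·L / (A·Δh) = 1.990e-05 × 0.559 / (0.01094 × 0.987) = 0.001031 m/s = 89.04 m/day.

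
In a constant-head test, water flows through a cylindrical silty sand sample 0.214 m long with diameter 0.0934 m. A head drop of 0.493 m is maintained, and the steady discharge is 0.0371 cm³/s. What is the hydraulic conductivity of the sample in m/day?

0.203

Cross-sectional area A = π·(d/2)² = π × (0.0934/2)² = 0.006851 m².
Convert discharge: 0.0371 cm³/s = 3.710e-08 m³/s.
Darcy's law rearranged: K = Q·L / (A·Δh) = 3.710e-08 × 0.214 / (0.006851 × 0.493) = 2.350e-06 m/s = 0.2031 m/day.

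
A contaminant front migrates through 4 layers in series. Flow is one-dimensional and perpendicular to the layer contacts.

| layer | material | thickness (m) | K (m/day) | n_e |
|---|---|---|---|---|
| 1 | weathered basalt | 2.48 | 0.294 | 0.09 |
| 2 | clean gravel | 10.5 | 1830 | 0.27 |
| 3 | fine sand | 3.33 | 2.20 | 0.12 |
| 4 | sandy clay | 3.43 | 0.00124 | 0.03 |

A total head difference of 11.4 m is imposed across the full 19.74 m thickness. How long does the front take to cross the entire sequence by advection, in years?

With flow normal to the layers, continuity requires the same specific discharge q through every layer.
Σ(b_i/K_i) = 2.48/0.294 + 10.5/1830 + 3.33/2.20 + 3.43/0.00124 = 2776 d.
q = Δh / Σ(b_i/K_i) = 11.4 / 2776 = 0.004107 m/day.
In each layer the seepage velocity is v_i = q/n_i, so the layer transit time is t_i = b_i·n_i / q:
  layer 1 (weathered basalt): t_1 = 2.48 × 0.09 / 0.004107 = 54.35 d
  layer 2 (clean gravel): t_2 = 10.5 × 0.27 / 0.004107 = 690.4 d
  layer 3 (fine sand): t_3 = 3.33 × 0.12 / 0.004107 = 97.31 d
  layer 4 (sandy clay): t_4 = 3.43 × 0.03 / 0.004107 = 25.06 d
Total t = Σ t_i = 867.1 days = 2.374 years.

2.37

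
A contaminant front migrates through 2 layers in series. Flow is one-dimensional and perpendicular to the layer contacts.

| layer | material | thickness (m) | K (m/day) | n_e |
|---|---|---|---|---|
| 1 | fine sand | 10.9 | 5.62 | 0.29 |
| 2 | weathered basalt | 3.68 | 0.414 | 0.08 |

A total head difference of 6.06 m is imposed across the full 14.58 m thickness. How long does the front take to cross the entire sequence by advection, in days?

With flow normal to the layers, continuity requires the same specific discharge q through every layer.
Σ(b_i/K_i) = 10.9/5.62 + 3.68/0.414 = 10.83 d.
q = Δh / Σ(b_i/K_i) = 6.06 / 10.83 = 0.5596 m/day.
In each layer the seepage velocity is v_i = q/n_i, so the layer transit time is t_i = b_i·n_i / q:
  layer 1 (fine sand): t_1 = 10.9 × 0.29 / 0.5596 = 5.648 d
  layer 2 (weathered basalt): t_2 = 3.68 × 0.08 / 0.5596 = 0.5261 d
Total t = Σ t_i = 6.174 days.

6.17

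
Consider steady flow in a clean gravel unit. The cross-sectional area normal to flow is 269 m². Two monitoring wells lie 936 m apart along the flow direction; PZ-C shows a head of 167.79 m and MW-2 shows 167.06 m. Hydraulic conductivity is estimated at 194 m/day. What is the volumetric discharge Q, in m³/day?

Hydraulic gradient i = (167.79 − 167.06) / 936 = 0.73 / 936 = 0.0007799.
Darcy's law: Q = K · A · i = 194.0 × 269.0 × 0.0007799 = 40.70 m³/day.

40.7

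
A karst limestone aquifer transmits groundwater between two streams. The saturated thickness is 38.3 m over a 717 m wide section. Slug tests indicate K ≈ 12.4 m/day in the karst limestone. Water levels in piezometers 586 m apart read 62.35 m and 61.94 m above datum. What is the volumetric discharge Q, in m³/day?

238

Cross-sectional area A = 717 × 38.3 = 27461 m².
Hydraulic gradient i = (62.35 − 61.94) / 586 = 0.41 / 586 = 0.0006997.
Darcy's law: Q = K · A · i = 12.40 × 27461 × 0.0006997 = 238.2 m³/day.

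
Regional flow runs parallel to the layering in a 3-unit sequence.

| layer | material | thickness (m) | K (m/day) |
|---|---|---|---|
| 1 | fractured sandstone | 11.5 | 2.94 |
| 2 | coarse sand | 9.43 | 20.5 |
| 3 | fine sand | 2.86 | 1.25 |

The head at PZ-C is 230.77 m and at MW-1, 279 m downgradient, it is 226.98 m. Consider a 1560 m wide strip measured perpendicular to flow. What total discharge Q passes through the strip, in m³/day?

Flow is parallel to layering, so each bed carries its own Darcy discharge and the transmissivities add.
Σ(K_i·b_i) = 2.94×11.5 + 20.5×9.43 + 1.25×2.86 = 230.7 m²/day.
Hydraulic gradient i = (230.77 − 226.98) / 279 = 3.79 / 279 = 0.01358.
Q = Σ(K_i·b_i) · W · i = 230.7 × 1560 × 0.01358 = 4889 m³/day.

4890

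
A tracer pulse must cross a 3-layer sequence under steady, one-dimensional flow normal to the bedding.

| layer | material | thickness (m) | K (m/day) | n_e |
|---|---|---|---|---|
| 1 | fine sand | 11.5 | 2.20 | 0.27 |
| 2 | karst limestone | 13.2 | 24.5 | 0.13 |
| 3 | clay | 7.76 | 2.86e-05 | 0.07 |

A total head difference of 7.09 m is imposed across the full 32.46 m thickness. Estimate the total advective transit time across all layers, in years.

562

With flow normal to the layers, continuity requires the same specific discharge q through every layer.
Σ(b_i/K_i) = 11.5/2.20 + 13.2/24.5 + 7.76/2.86e-05 = 2.713e+05 d.
q = Δh / Σ(b_i/K_i) = 7.09 / 2.713e+05 = 2.613e-05 m/day.
In each layer the seepage velocity is v_i = q/n_i, so the layer transit time is t_i = b_i·n_i / q:
  layer 1 (fine sand): t_1 = 11.5 × 0.27 / 2.613e-05 = 1.188e+05 d
  layer 2 (karst limestone): t_2 = 13.2 × 0.13 / 2.613e-05 = 65671 d
  layer 3 (clay): t_3 = 7.76 × 0.07 / 2.613e-05 = 20788 d
Total t = Σ t_i = 2.053e+05 days = 562.0 years.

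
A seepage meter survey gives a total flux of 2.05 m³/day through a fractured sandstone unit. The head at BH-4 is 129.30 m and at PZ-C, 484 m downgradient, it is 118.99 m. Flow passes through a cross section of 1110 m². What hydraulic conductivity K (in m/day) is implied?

0.0867

Hydraulic gradient i = (129.30 − 118.99) / 484 = 10.31 / 484 = 0.02130.
From Q = K·A·i, K = Q / (A·i) = 2.05 / (1110 × 0.02130) = 0.08670 m/day.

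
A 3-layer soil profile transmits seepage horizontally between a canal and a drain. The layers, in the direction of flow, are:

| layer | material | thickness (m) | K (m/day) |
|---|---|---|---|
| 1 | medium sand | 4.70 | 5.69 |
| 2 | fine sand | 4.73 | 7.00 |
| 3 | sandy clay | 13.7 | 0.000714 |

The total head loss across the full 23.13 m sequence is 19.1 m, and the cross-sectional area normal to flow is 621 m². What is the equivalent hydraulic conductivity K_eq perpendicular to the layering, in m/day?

Flow is perpendicular to layering, so the layers act in series and the equivalent K is the thickness-weighted harmonic mean.
Total thickness L = 4.70 + 4.73 + 13.7 = 23.13 m.
Σ(b_i/K_i) = 4.70/5.69 + 4.73/7.00 + 13.7/0.000714 = 19189 d.
K_eq = L / Σ(b_i/K_i) = 23.13 / 19189 = 0.001205 m/day.

0.00121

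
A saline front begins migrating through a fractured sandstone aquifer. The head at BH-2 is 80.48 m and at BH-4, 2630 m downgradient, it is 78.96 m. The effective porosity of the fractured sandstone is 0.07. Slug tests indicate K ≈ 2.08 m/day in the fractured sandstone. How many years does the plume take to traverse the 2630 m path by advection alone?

419

Hydraulic gradient i = (80.48 − 78.96) / 2630 = 1.52 / 2630 = 0.0005779.
Darcy flux q = K · i = 2.080 × 0.0005779 = 0.001202 m/day.
Seepage velocity v = q / n_e = 0.001202 / 0.07 = 0.01717 m/day.
Travel time t = L / v = 2630 / 0.01717 = 1.531e+05 days = 419.3 years.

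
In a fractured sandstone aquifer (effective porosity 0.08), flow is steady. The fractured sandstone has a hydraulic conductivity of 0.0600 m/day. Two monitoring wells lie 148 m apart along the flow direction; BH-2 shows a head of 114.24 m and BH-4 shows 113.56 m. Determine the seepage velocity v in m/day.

0.00345

Hydraulic gradient i = (114.24 − 113.56) / 148 = 0.68 / 148 = 0.004595.
Darcy flux q = K · i = 0.06000 × 0.004595 = 0.0002757 m/day.
Seepage velocity v = q / n_e = 0.0002757 / 0.08 = 0.003446 m/day.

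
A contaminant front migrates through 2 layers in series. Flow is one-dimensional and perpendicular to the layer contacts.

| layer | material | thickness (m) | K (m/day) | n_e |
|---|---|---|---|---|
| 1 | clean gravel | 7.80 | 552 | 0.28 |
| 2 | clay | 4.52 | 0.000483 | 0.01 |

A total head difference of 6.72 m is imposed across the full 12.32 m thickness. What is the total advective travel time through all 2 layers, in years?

8.50

With flow normal to the layers, continuity requires the same specific discharge q through every layer.
Σ(b_i/K_i) = 7.80/552 + 4.52/0.000483 = 9358 d.
q = Δh / Σ(b_i/K_i) = 6.72 / 9358 = 0.0007181 m/day.
In each layer the seepage velocity is v_i = q/n_i, so the layer transit time is t_i = b_i·n_i / q:
  layer 1 (clean gravel): t_1 = 7.80 × 0.28 / 0.0007181 = 3041 d
  layer 2 (clay): t_2 = 4.52 × 0.01 / 0.0007181 = 62.94 d
Total t = Σ t_i = 3104 days = 8.499 years.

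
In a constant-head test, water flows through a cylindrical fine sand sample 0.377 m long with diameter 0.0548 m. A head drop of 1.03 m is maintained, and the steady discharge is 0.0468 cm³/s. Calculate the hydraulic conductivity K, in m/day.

Cross-sectional area A = π·(d/2)² = π × (0.0548/2)² = 0.002359 m².
Convert discharge: 0.0468 cm³/s = 4.680e-08 m³/s.
Darcy's law rearranged: K = Q·L / (A·Δh) = 4.680e-08 × 0.377 / (0.002359 × 1.03) = 7.263e-06 m/s = 0.6275 m/day.

0.627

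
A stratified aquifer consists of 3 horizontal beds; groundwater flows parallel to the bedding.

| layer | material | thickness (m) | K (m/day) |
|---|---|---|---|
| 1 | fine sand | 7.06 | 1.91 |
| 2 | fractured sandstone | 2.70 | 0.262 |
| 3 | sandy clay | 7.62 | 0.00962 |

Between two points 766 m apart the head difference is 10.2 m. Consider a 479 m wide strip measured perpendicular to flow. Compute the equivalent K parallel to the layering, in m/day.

0.821

Flow is parallel to layering, so each bed carries its own Darcy discharge and the transmissivities add.
Σ(K_i·b_i) = 1.91×7.06 + 0.262×2.70 + 0.00962×7.62 = 14.27 m²/day.
Total thickness b = 17.38 m, so K_eq = Σ(K_i·b_i)/b = 0.8208 m/day.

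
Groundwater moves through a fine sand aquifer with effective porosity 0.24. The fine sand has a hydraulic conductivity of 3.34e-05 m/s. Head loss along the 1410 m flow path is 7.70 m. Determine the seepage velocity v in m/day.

Convert K: 3.34e-05 m/s × 86400 = 2.886 m/day.
Hydraulic gradient i = Δh / L = 7.70 / 1410 = 0.005461.
Darcy flux q = K · i = 2.886 × 0.005461 = 0.01576 m/day.
Seepage velocity v = q / n_e = 0.01576 / 0.24 = 0.06566 m/day.

0.0657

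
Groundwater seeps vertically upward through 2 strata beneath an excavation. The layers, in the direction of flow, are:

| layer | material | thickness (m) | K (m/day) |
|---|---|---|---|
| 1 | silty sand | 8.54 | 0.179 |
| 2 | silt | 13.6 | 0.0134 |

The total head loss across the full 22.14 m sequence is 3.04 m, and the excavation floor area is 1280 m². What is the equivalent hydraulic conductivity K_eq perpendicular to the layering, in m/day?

Flow is perpendicular to layering, so the layers act in series and the equivalent K is the thickness-weighted harmonic mean.
Total thickness L = 8.54 + 13.6 = 22.14 m.
Σ(b_i/K_i) = 8.54/0.179 + 13.6/0.0134 = 1063 d.
K_eq = L / Σ(b_i/K_i) = 22.14 / 1063 = 0.02084 m/day.

0.0208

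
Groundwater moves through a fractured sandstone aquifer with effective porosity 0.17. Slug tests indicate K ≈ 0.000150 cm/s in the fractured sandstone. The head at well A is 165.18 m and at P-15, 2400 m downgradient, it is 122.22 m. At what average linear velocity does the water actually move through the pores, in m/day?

0.0136

Convert K: 0.000150 cm/s × 864 = 0.1296 m/day.
Hydraulic gradient i = (165.18 − 122.22) / 2400 = 42.96 / 2400 = 0.01790.
Darcy flux q = K · i = 0.1296 × 0.01790 = 0.002320 m/day.
Seepage velocity v = q / n_e = 0.002320 / 0.17 = 0.01365 m/day.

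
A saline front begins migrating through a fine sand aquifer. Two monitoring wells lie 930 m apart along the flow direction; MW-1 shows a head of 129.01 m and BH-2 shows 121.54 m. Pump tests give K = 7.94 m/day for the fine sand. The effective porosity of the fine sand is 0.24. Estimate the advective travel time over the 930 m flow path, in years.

9.58

Hydraulic gradient i = (129.01 − 121.54) / 930 = 7.47 / 930 = 0.008032.
Darcy flux q = K · i = 7.940 × 0.008032 = 0.06378 m/day.
Seepage velocity v = q / n_e = 0.06378 / 0.24 = 0.2657 m/day.
Travel time t = L / v = 930 / 0.2657 = 3500 days = 9.582 years.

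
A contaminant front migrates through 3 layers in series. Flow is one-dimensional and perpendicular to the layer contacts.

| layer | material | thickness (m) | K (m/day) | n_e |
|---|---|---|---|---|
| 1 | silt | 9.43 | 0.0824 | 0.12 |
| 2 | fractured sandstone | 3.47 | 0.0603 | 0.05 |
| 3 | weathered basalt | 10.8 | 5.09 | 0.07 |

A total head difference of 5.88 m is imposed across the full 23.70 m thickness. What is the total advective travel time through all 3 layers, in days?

With flow normal to the layers, continuity requires the same specific discharge q through every layer.
Σ(b_i/K_i) = 9.43/0.0824 + 3.47/0.0603 + 10.8/5.09 = 174.1 d.
q = Δh / Σ(b_i/K_i) = 5.88 / 174.1 = 0.03377 m/day.
In each layer the seepage velocity is v_i = q/n_i, so the layer transit time is t_i = b_i·n_i / q:
  layer 1 (silt): t_1 = 9.43 × 0.12 / 0.03377 = 33.51 d
  layer 2 (fractured sandstone): t_2 = 3.47 × 0.05 / 0.03377 = 5.137 d
  layer 3 (weathered basalt): t_3 = 10.8 × 0.07 / 0.03377 = 22.39 d
Total t = Σ t_i = 61.03 days.

61.0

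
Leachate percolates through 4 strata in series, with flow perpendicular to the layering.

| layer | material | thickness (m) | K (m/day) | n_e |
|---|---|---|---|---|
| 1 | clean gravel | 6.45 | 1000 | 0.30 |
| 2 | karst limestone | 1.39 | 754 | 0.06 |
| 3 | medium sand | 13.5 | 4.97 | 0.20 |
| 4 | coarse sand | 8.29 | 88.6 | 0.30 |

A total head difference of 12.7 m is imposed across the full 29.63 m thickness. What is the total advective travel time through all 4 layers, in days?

With flow normal to the layers, continuity requires the same specific discharge q through every layer.
Σ(b_i/K_i) = 6.45/1000 + 1.39/754 + 13.5/4.97 + 8.29/88.6 = 2.818 d.
q = Δh / Σ(b_i/K_i) = 12.7 / 2.818 = 4.506 m/day.
In each layer the seepage velocity is v_i = q/n_i, so the layer transit time is t_i = b_i·n_i / q:
  layer 1 (clean gravel): t_1 = 6.45 × 0.30 / 4.506 = 0.4294 d
  layer 2 (karst limestone): t_2 = 1.39 × 0.06 / 4.506 = 0.01851 d
  layer 3 (medium sand): t_3 = 13.5 × 0.20 / 4.506 = 0.5991 d
  layer 4 (coarse sand): t_4 = 8.29 × 0.30 / 4.506 = 0.5519 d
Total t = Σ t_i = 1.599 days.

1.60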